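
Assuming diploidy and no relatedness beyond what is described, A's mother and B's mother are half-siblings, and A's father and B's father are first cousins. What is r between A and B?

Relatedness sums over independent paths through distinct common ancestors.
A and B are related in two ways: half first cousins through their mothers (r = 1/16) and second cousins through their fathers (r = 1/32).
r = 1/16 + 1/32 = 0.09375.

0.09375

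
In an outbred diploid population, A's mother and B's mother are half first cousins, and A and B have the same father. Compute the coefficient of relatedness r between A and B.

0.265625

With two independent routes of shared ancestry, r is the sum of the two contributions.
A and B are related in two ways: half second cousins through their mothers (r = 1/64) and half-sibs through their shared father (r = 1/4).
r = 1/64 + 1/4 = 17/64 = 0.265625.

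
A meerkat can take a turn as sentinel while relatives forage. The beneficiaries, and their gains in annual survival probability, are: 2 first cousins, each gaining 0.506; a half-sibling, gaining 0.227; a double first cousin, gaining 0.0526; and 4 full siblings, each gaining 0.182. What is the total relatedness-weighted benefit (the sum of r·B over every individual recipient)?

r to a first cousin = 0.125 (first cousins share one grandparent pair — two paths of length 4: r = 2·(1/2)^4 = 1/8).
r to a half-sibling = 1/4 (half-sibs share one parent — one path of length 2: r = (1/2)^2 = 1/4).
r to a double first cousin = 0.25 (double first cousins share both grandparent pairs — four paths of length 4: r = 4·(1/2)^4 = 1/4).
r to a full sibling = 1/2 (full sibs share both parents — two paths of length 2: r = 2·(1/2)^2 = 1/2).
Summing one r·B term per recipient: 2·0.125·0.506 + 1·0.25·0.227 + 1·0.25·0.0526 + 4·0.5·0.182 = 0.5604.

0.5604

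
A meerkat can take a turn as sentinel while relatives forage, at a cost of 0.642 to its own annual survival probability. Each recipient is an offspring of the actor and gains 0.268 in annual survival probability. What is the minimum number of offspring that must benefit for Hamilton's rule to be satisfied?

5

r to an offspring = 1/2 (one parent–offspring link: r = (1/2)^1 = 1/2).
Hamilton's rule: n·r·B > C  ⇒  n > C/(r·B) = 0.642/(0.5·0.268) = 4.791.
The smallest integer exceeding 4.791 is 5.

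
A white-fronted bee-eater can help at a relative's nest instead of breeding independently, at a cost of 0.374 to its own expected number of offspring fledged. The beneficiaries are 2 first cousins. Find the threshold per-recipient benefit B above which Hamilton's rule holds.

r to a first cousin = 1/8 (first cousins share one grandparent pair — two paths of length 4: r = 2·(1/2)^4 = 1/8).
Hamilton's rule with n recipients of equal r: n·r·B > C, so B > C/(n·r) = 0.374/(2·0.125) = 1.496.

1.496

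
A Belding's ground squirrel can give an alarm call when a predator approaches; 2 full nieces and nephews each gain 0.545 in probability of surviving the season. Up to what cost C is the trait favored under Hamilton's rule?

r to a full niece or nephew = 0.25 (full aunt/uncle↔niece/nephew: two paths of length 3 through the shared grandparent pair: r = 2·(1/2)^3 = 1/4).
Hamilton's rule: n·r·B > C, so the trait is favored while C < n·r·B = 2·0.25·0.545 = 0.2725.

0.2725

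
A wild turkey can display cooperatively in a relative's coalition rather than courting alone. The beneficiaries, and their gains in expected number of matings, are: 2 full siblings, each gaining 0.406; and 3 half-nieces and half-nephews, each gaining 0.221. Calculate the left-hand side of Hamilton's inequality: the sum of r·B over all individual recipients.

r to a full sibling = 0.5 (full sibs share both parents — two paths of length 2: r = 2·(1/2)^2 = 1/2).
r to a half-niece or half-nephew = 1/8 (half-aunt/uncle↔niece/nephew: one path of length 3: r = (1/2)^3 = 1/8).
Summing one r·B term per recipient: 2·0.5·0.406 + 3·0.125·0.221 = 0.488875.

0.488875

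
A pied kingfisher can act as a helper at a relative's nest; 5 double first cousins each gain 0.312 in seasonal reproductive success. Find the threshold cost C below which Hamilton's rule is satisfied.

r to a double first cousin = 1/4 (double first cousins share both grandparent pairs — four paths of length 4: r = 4·(1/2)^4 = 1/4).
Hamilton's rule: n·r·B > C, so the trait is favored while C < n·r·B = 5·0.25·0.312 = 0.39.

0.39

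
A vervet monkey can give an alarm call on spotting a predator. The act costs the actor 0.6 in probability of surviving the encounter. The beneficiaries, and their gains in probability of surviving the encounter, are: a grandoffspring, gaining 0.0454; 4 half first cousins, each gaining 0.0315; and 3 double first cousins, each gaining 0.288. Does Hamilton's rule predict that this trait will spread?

Hamilton's rule: the trait is favored when the sum of r·B over every recipient exceeds the actor's cost C.
r to a grandoffspring = 0.25 (two parent–offspring links: r = (1/2)^2 = 1/4).
r to a half first cousin = 1/16 (half first cousins share one grandparent — one path of length 4: r = (1/2)^4 = 1/16).
r to a double first cousin = 0.25 (double first cousins share both grandparent pairs — four paths of length 4: r = 4·(1/2)^4 = 1/4).
Summing one r·B term per recipient: 1·0.25·0.0454 + 4·0.0625·0.0315 + 3·0.25·0.288 = 0.235225.
0.235225 < 0.6: the indirect benefit is less than the cost.

No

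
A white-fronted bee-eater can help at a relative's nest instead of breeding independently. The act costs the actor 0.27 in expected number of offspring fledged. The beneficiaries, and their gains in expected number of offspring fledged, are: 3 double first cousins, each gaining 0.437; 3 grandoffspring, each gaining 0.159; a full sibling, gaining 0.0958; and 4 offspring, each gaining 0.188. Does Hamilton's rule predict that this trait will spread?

Hamilton's rule: the trait is favored when the sum of r·B over every recipient exceeds the actor's cost C.
r to a double first cousin = 0.25 (double first cousins share both grandparent pairs — four paths of length 4: r = 4·(1/2)^4 = 1/4).
r to a grandoffspring = 0.25 (two parent–offspring links: r = (1/2)^2 = 1/4).
r to a full sibling = 0.5 (full sibs share both parents — two paths of length 2: r = 2·(1/2)^2 = 1/2).
r to an offspring = 0.5 (one parent–offspring link: r = (1/2)^1 = 1/2).
Summing one r·B term per recipient: 3·0.25·0.437 + 3·0.25·0.159 + 1·0.5·0.0958 + 4·0.5·0.188 = 0.8709.
0.8709 > 0.27: the indirect benefit exceeds the cost.

Yes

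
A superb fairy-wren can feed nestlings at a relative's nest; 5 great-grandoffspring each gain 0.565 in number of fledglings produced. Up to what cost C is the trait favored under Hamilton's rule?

r to a great-grandoffspring = 0.125 (three parent–offspring links: r = (1/2)^3 = 1/8).
Hamilton's rule: n·r·B > C, so the trait is favored while C < n·r·B = 5·0.125·0.565 = 0.353125.

0.353125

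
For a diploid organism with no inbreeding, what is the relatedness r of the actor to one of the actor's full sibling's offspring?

Each parent–offspring link contributes a factor of 1/2, and independent paths through distinct common ancestors add.
Full aunt/uncle↔niece/nephew: two paths of length 3 through the shared grandparent pair: r = 2·(1/2)^3 = 1/4.

0.25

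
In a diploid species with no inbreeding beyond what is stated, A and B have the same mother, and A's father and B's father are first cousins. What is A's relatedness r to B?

0.28125

Relatedness sums over independent paths through distinct common ancestors.
A and B are related in two ways: half-sibs through their shared mother (r = 1/4) and second cousins through their fathers (r = 1/32).
r = 1/4 + 1/32 = 0.28125.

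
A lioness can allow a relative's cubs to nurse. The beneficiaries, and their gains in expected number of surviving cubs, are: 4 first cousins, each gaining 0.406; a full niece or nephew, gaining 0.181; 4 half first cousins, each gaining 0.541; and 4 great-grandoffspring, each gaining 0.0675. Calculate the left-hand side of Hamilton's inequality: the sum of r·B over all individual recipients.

0.41725

r to a first cousin = 0.125 (first cousins share one grandparent pair — two paths of length 4: r = 2·(1/2)^4 = 1/8).
r to a full niece or nephew = 1/4 (full aunt/uncle↔niece/nephew: two paths of length 3 through the shared grandparent pair: r = 2·(1/2)^3 = 1/4).
r to a half first cousin = 1/16 (half first cousins share one grandparent — one path of length 4: r = (1/2)^4 = 1/16).
r to a great-grandoffspring = 1/8 (three parent–offspring links: r = (1/2)^3 = 1/8).
Summing one r·B term per recipient: 4·0.125·0.406 + 1·0.25·0.181 + 4·0.0625·0.541 + 4·0.125·0.0675 = 0.41725.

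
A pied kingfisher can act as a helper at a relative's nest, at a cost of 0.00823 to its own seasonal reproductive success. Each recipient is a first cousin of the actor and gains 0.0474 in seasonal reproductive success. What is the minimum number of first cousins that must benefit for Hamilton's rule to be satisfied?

2

r to a first cousin = 1/8 (first cousins share one grandparent pair — two paths of length 4: r = 2·(1/2)^4 = 1/8).
Hamilton's rule: n·r·B > C  ⇒  n > C/(r·B) = 0.00823/(0.125·0.0474) = 1.389.
The smallest integer exceeding 1.389 is 2.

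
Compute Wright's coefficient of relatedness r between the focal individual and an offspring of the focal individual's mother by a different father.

Each parent–offspring link contributes a factor of 1/2, and independent paths through distinct common ancestors add.
Half-sibs share one parent — one path of length 2: r = (1/2)^2 = 1/4.

0.25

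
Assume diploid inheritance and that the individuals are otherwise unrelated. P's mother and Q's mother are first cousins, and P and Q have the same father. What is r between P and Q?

0.28125

Relatedness sums over independent paths through distinct common ancestors.
P and Q are related in two ways: second cousins through their mothers (r = 1/32) and half-sibs through their shared father (r = 1/4).
r = 1/32 + 1/4 = 9/32 = 0.28125.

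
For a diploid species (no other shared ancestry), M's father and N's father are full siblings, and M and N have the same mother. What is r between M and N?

Relatedness sums over independent paths through distinct common ancestors.
M and N are related in two ways: first cousins through their fathers (r = 1/8) and half-sibs through their shared mother (r = 1/4).
r = 1/8 + 1/4 = 3/8 = 0.375.

0.375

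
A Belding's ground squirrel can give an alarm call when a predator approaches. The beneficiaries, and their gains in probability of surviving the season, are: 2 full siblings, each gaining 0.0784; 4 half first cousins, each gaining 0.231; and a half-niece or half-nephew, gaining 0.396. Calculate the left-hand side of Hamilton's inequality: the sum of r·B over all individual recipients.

0.18565

r to a full sibling = 1/2 (full sibs share both parents — two paths of length 2: r = 2·(1/2)^2 = 1/2).
r to a half first cousin = 1/16 (half first cousins share one grandparent — one path of length 4: r = (1/2)^4 = 1/16).
r to a half-niece or half-nephew = 1/8 (half-aunt/uncle↔niece/nephew: one path of length 3: r = (1/2)^3 = 1/8).
Summing one r·B term per recipient: 2·0.5·0.0784 + 4·0.0625·0.231 + 1·0.125·0.396 = 0.18565.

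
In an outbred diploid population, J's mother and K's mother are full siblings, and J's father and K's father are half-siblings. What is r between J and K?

0.1875

Relatedness sums over independent paths through distinct common ancestors.
J and K are related in two ways: first cousins through their mothers (r = 1/8) and half first cousins through their fathers (r = 1/16).
r = 1/8 + 1/16 = 0.1875.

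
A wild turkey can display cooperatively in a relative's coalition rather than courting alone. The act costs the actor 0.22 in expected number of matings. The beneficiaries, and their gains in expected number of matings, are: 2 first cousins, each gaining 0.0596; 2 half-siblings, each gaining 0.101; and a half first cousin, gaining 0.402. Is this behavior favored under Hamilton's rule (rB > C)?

No

Hamilton's rule: the trait is favored when the sum of r·B over every recipient exceeds the actor's cost C.
r to a first cousin = 1/8 (first cousins share one grandparent pair — two paths of length 4: r = 2·(1/2)^4 = 1/8).
r to a half-sibling = 0.25 (half-sibs share one parent — one path of length 2: r = (1/2)^2 = 1/4).
r to a half first cousin = 1/16 (half first cousins share one grandparent — one path of length 4: r = (1/2)^4 = 1/16).
Summing one r·B term per recipient: 2·0.125·0.0596 + 2·0.25·0.101 + 1·0.0625·0.402 = 0.090525.
0.090525 < 0.22: the indirect benefit is less than the cost.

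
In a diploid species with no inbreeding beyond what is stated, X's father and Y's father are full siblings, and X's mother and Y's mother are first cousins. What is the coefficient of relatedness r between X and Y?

Relatedness sums over independent paths through distinct common ancestors.
X and Y are related in two ways: first cousins through their fathers (r = 1/8) and second cousins through their mothers (r = 1/32).
r = 1/8 + 1/32 = 0.15625.

0.15625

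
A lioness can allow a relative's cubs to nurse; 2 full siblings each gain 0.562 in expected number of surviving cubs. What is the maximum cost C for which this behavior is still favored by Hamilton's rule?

r to a full sibling = 1/2 (full sibs share both parents — two paths of length 2: r = 2·(1/2)^2 = 1/2).
Hamilton's rule: n·r·B > C, so the trait is favored while C < n·r·B = 2·0.5·0.562 = 0.562.

0.562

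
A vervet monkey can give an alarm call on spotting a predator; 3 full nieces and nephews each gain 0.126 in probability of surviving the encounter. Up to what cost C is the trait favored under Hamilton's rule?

0.0945

r to a full niece or nephew = 1/4 (full aunt/uncle↔niece/nephew: two paths of length 3 through the shared grandparent pair: r = 2·(1/2)^3 = 1/4).
Hamilton's rule: n·r·B > C, so the trait is favored while C < n·r·B = 3·0.25·0.126 = 0.0945.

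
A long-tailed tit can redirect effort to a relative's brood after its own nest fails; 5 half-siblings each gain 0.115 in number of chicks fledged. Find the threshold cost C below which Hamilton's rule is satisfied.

0.14375

r to a half-sibling = 0.25 (half-sibs share one parent — one path of length 2: r = (1/2)^2 = 1/4).
Hamilton's rule: n·r·B > C, so the trait is favored while C < n·r·B = 5·0.25·0.115 = 0.14375.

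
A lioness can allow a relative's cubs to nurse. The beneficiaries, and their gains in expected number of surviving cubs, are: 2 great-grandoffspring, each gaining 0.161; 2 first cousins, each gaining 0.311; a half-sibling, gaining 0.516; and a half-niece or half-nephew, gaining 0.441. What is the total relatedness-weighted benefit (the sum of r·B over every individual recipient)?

r to a great-grandoffspring = 0.125 (three parent–offspring links: r = (1/2)^3 = 1/8).
r to a first cousin = 0.125 (first cousins share one grandparent pair — two paths of length 4: r = 2·(1/2)^4 = 1/8).
r to a half-sibling = 0.25 (half-sibs share one parent — one path of length 2: r = (1/2)^2 = 1/4).
r to a half-niece or half-nephew = 0.125 (half-aunt/uncle↔niece/nephew: one path of length 3: r = (1/2)^3 = 1/8).
Summing one r·B term per recipient: 2·0.125·0.161 + 2·0.125·0.311 + 1·0.25·0.516 + 1·0.125·0.441 = 0.302125.

0.302125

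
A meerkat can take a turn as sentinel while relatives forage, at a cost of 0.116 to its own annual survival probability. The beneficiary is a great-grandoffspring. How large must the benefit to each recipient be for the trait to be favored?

r to a great-grandoffspring = 1/8 (three parent–offspring links: r = (1/2)^3 = 1/8).
Hamilton's rule with n recipients of equal r: n·r·B > C, so B > C/(n·r) = 0.116/(1·0.125) = 0.928.

0.928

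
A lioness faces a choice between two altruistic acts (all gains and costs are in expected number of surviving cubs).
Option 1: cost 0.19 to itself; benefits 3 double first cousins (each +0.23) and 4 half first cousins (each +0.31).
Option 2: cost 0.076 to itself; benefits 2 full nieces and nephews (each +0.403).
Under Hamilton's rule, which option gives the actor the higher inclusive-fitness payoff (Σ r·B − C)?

Option 1: r to a double first cousin = 0.25.
Option 1: r to a half first cousin = 0.0625.
Option 1: Σ r·B − C = (3·0.25·0.23 + 4·0.0625·0.31) − 0.19 = 0.06.
Option 2: r to a full niece or nephew = 0.25.
Option 2: Σ r·B − C = (2·0.25·0.403) − 0.076 = 0.1255.
Option 2 has the higher net inclusive-fitness payoff.

Option 2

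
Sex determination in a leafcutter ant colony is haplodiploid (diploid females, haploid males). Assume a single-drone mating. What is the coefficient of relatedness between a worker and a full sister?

0.75

Haplodiploid full sisters inherit their father's entire haploid genome identically (contributing 1/2) and on average half of their mother's contribution (1/2 · 1/2 = 1/4); r = 1/2 + 1/4 = 3/4.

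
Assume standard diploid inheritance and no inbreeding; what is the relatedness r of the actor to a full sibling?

Each parent–offspring link contributes a factor of 1/2, and independent paths through distinct common ancestors add.
Full sibs share both parents — two paths of length 2: r = 2·(1/2)^2 = 1/2.

0.5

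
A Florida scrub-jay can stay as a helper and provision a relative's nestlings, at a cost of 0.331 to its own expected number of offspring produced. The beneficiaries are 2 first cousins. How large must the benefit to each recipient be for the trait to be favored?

r to a first cousin = 1/8 (first cousins share one grandparent pair — two paths of length 4: r = 2·(1/2)^4 = 1/8).
Hamilton's rule with n recipients of equal r: n·r·B > C, so B > C/(n·r) = 0.331/(2·0.125) = 1.324.

1.324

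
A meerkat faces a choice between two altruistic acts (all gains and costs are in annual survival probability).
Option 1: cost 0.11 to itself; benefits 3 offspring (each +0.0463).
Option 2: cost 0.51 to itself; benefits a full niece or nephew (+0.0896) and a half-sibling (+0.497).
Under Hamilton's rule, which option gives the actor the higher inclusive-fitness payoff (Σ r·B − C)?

Option 1: r to an offspring = 0.5.
Option 1: Σ r·B − C = (3·0.5·0.0463) − 0.11 = -0.04055.
Option 2: r to a full niece or nephew = 0.25.
Option 2: r to a half-sibling = 0.25.
Option 2: Σ r·B − C = (1·0.25·0.0896 + 1·0.25·0.497) − 0.51 = -0.36335.
Option 1 has the higher net inclusive-fitness payoff.

Option 1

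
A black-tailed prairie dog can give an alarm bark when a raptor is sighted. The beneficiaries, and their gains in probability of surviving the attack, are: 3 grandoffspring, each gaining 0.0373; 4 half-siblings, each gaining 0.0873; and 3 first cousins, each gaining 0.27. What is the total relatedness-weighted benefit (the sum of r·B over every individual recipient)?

0.216525

r to a grandoffspring = 0.25 (two parent–offspring links: r = (1/2)^2 = 1/4).
r to a half-sibling = 0.25 (half-sibs share one parent — one path of length 2: r = (1/2)^2 = 1/4).
r to a first cousin = 1/8 (first cousins share one grandparent pair — two paths of length 4: r = 2·(1/2)^4 = 1/8).
Summing one r·B term per recipient: 3·0.25·0.0373 + 4·0.25·0.0873 + 3·0.125·0.27 = 0.216525.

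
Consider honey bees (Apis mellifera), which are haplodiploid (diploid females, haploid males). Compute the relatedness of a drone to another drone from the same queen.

0.5

Haploid brothers each carry a random half of the queen's diploid genome, so on average they share half: r = 1/2.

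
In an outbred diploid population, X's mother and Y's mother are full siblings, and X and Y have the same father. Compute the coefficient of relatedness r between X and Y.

With two independent routes of shared ancestry, r is the sum of the two contributions.
X and Y are related in two ways: first cousins through their mothers (r = 1/8) and half-sibs through their shared father (r = 1/4).
r = 1/8 + 1/4 = 0.375.

0.375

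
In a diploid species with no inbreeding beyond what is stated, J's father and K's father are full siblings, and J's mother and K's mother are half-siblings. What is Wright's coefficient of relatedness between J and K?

0.1875

Independent pedigree routes through distinct common ancestors add.
J and K are related in two ways: first cousins through their fathers (r = 1/8) and half first cousins through their mothers (r = 1/16).
r = 1/8 + 1/16 = 3/16 = 0.1875.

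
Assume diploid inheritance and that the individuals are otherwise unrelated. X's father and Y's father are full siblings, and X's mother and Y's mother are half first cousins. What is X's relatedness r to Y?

0.140625

Relatedness sums over independent paths through distinct common ancestors.
X and Y are related in two ways: first cousins through their fathers (r = 1/8) and half second cousins through their mothers (r = 1/64).
r = 1/8 + 1/64 = 0.140625.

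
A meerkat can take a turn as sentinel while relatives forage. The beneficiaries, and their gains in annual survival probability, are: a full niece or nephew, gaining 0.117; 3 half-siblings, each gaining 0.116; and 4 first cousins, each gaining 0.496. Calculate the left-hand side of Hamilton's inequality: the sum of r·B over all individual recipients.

r to a full niece or nephew = 1/4 (full aunt/uncle↔niece/nephew: two paths of length 3 through the shared grandparent pair: r = 2·(1/2)^3 = 1/4).
r to a half-sibling = 1/4 (half-sibs share one parent — one path of length 2: r = (1/2)^2 = 1/4).
r to a first cousin = 0.125 (first cousins share one grandparent pair — two paths of length 4: r = 2·(1/2)^4 = 1/8).
Summing one r·B term per recipient: 1·0.25·0.117 + 3·0.25·0.116 + 4·0.125·0.496 = 0.36425.

0.36425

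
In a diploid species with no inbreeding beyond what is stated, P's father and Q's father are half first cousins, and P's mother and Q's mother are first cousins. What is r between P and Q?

0.046875

Independent pedigree routes through distinct common ancestors add.
P and Q are related in two ways: half second cousins through their fathers (r = 1/64) and second cousins through their mothers (r = 1/32).
r = 1/64 + 1/32 = 3/64 = 0.046875.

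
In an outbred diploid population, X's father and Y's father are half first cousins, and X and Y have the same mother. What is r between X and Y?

0.265625

With two independent routes of shared ancestry, r is the sum of the two contributions.
X and Y are related in two ways: half second cousins through their fathers (r = 1/64) and half-sibs through their shared mother (r = 1/4).
r = 1/64 + 1/4 = 17/64 = 0.265625.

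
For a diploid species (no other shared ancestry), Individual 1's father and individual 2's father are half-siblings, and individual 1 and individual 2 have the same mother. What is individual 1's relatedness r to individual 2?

Independent pedigree routes through distinct common ancestors add.
Individual 1 and individual 2 are related in two ways: half first cousins through their fathers (r = 1/16) and half-sibs through their shared mother (r = 1/4).
r = 1/16 + 1/4 = 0.3125.

0.3125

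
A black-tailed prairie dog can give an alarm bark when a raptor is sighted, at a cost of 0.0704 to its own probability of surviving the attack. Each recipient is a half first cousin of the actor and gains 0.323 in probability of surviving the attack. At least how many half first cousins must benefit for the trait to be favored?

r to a half first cousin = 0.0625 (half first cousins share one grandparent — one path of length 4: r = (1/2)^4 = 1/16).
Hamilton's rule: n·r·B > C  ⇒  n > C/(r·B) = 0.0704/(0.0625·0.323) = 3.487.
The smallest integer exceeding 3.487 is 4.

4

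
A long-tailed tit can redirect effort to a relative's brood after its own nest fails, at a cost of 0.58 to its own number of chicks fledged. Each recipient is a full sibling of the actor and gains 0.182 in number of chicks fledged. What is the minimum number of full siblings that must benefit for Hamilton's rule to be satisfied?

7

r to a full sibling = 1/2 (full sibs share both parents — two paths of length 2: r = 2·(1/2)^2 = 1/2).
Hamilton's rule: n·r·B > C  ⇒  n > C/(r·B) = 0.58/(0.5·0.182) = 6.374.
The smallest integer exceeding 6.374 is 7.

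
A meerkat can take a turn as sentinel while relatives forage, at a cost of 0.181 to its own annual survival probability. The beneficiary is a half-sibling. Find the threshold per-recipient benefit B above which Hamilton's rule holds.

0.724

r to a half-sibling = 1/4 (half-sibs share one parent — one path of length 2: r = (1/2)^2 = 1/4).
Hamilton's rule with n recipients of equal r: n·r·B > C, so B > C/(n·r) = 0.181/(1·0.25) = 0.724.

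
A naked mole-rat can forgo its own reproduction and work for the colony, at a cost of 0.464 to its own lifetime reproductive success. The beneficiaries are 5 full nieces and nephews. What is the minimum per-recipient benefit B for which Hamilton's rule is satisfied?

r to a full niece or nephew = 0.25 (full aunt/uncle↔niece/nephew: two paths of length 3 through the shared grandparent pair: r = 2·(1/2)^3 = 1/4).
Hamilton's rule with n recipients of equal r: n·r·B > C, so B > C/(n·r) = 0.464/(5·0.25) = 0.3712.

0.3712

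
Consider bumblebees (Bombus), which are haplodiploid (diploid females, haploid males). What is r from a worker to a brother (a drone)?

Her haploid brother carries none of their father's genes and a random half of their mother's genome; that half matches the maternal half of her own genome with probability 1/2: r = 1/2 · 1/2 = 1/4.

0.25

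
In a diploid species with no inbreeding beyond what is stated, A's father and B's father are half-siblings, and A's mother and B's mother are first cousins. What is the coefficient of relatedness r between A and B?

Wright's path rule: contributions from independent ancestry routes add.
A and B are related in two ways: half first cousins through their fathers (r = 1/16) and second cousins through their mothers (r = 1/32).
r = 1/16 + 1/32 = 0.09375.

0.09375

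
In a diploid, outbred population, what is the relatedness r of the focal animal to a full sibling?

Each parent–offspring link contributes a factor of 1/2, and independent paths through distinct common ancestors add.
Full sibs share both parents — two paths of length 2: r = 2·(1/2)^2 = 1/2.

0.5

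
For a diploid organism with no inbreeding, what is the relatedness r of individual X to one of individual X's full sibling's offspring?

Each parent–offspring link contributes a factor of 1/2, and independent paths through distinct common ancestors add.
Full aunt/uncle↔niece/nephew: two paths of length 3 through the shared grandparent pair: r = 2·(1/2)^3 = 1/4.

0.25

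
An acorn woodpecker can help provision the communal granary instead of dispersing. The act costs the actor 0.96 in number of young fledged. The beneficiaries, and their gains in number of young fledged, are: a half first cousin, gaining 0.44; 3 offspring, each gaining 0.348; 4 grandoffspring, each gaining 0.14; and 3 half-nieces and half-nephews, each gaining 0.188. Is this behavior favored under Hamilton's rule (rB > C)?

No

Hamilton's rule: the trait is favored when the sum of r·B over every recipient exceeds the actor's cost C.
r to a half first cousin = 0.0625 (half first cousins share one grandparent — one path of length 4: r = (1/2)^4 = 1/16).
r to an offspring = 0.5 (one parent–offspring link: r = (1/2)^1 = 1/2).
r to a grandoffspring = 1/4 (two parent–offspring links: r = (1/2)^2 = 1/4).
r to a half-niece or half-nephew = 1/8 (half-aunt/uncle↔niece/nephew: one path of length 3: r = (1/2)^3 = 1/8).
Summing one r·B term per recipient: 1·0.0625·0.44 + 3·0.5·0.348 + 4·0.25·0.14 + 3·0.125·0.188 = 0.76.
0.76 < 0.96: the indirect benefit is less than the cost.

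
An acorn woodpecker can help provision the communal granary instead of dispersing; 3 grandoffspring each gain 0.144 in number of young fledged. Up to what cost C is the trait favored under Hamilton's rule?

r to a grandoffspring = 0.25 (two parent–offspring links: r = (1/2)^2 = 1/4).
Hamilton's rule: n·r·B > C, so the trait is favored while C < n·r·B = 3·0.25·0.144 = 0.108.

0.108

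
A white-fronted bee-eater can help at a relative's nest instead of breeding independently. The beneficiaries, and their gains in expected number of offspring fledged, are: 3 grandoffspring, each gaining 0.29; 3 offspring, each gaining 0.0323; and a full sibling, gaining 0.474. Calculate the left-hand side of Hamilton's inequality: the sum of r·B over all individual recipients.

r to a grandoffspring = 1/4 (two parent–offspring links: r = (1/2)^2 = 1/4).
r to an offspring = 0.5 (one parent–offspring link: r = (1/2)^1 = 1/2).
r to a full sibling = 1/2 (full sibs share both parents — two paths of length 2: r = 2·(1/2)^2 = 1/2).
Summing one r·B term per recipient: 3·0.25·0.29 + 3·0.5·0.0323 + 1·0.5·0.474 = 0.50295.

0.50295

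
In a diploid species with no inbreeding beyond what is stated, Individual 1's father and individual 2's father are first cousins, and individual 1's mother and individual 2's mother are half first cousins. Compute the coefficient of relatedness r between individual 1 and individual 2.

Relatedness sums over independent paths through distinct common ancestors.
Individual 1 and individual 2 are related in two ways: second cousins through their fathers (r = 1/32) and half second cousins through their mothers (r = 1/64).
r = 1/32 + 1/64 = 0.046875.

0.046875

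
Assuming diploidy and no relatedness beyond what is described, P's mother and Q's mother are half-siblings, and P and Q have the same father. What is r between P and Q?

0.3125

Relatedness sums over independent paths through distinct common ancestors.
P and Q are related in two ways: half first cousins through their mothers (r = 1/16) and half-sibs through their shared father (r = 1/4).
r = 1/16 + 1/4 = 0.3125.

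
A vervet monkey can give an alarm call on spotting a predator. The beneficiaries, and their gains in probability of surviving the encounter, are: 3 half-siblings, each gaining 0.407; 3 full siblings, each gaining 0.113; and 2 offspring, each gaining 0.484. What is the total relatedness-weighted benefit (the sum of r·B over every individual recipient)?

r to a half-sibling = 0.25 (half-sibs share one parent — one path of length 2: r = (1/2)^2 = 1/4).
r to a full sibling = 1/2 (full sibs share both parents — two paths of length 2: r = 2·(1/2)^2 = 1/2).
r to an offspring = 1/2 (one parent–offspring link: r = (1/2)^1 = 1/2).
Summing one r·B term per recipient: 3·0.25·0.407 + 3·0.5·0.113 + 2·0.5·0.484 = 0.95875.

0.95875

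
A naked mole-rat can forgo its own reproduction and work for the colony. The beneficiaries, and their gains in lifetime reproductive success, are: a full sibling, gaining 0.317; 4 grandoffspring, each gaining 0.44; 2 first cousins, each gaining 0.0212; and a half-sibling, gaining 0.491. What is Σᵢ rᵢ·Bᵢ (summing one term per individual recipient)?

0.72655

r to a full sibling = 0.5 (full sibs share both parents — two paths of length 2: r = 2·(1/2)^2 = 1/2).
r to a grandoffspring = 1/4 (two parent–offspring links: r = (1/2)^2 = 1/4).
r to a first cousin = 1/8 (first cousins share one grandparent pair — two paths of length 4: r = 2·(1/2)^4 = 1/8).
r to a half-sibling = 0.25 (half-sibs share one parent — one path of length 2: r = (1/2)^2 = 1/4).
Summing one r·B term per recipient: 1·0.5·0.317 + 4·0.25·0.44 + 2·0.125·0.0212 + 1·0.25·0.491 = 0.72655.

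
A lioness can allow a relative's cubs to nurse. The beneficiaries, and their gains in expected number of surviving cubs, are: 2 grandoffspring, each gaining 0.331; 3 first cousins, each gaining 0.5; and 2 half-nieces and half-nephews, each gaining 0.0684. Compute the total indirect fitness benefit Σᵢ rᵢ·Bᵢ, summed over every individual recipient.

0.3701

r to a grandoffspring = 0.25 (two parent–offspring links: r = (1/2)^2 = 1/4).
r to a first cousin = 1/8 (first cousins share one grandparent pair — two paths of length 4: r = 2·(1/2)^4 = 1/8).
r to a half-niece or half-nephew = 1/8 (half-aunt/uncle↔niece/nephew: one path of length 3: r = (1/2)^3 = 1/8).
Summing one r·B term per recipient: 2·0.25·0.331 + 3·0.125·0.5 + 2·0.125·0.0684 = 0.3701.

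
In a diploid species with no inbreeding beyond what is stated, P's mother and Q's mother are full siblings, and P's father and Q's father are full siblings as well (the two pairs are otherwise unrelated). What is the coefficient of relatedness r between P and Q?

Independent pedigree routes through distinct common ancestors add.
P and Q are related in two ways: first cousins through their mothers (r = 1/8) and first cousins through their fathers (r = 1/8) — i.e. double first cousins.
r = 1/8 + 1/8 = 0.25.

0.25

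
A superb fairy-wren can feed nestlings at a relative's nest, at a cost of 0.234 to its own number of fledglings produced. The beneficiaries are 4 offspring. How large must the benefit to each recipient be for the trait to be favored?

r to an offspring = 1/2 (one parent–offspring link: r = (1/2)^1 = 1/2).
Hamilton's rule with n recipients of equal r: n·r·B > C, so B > C/(n·r) = 0.234/(4·0.5) = 0.117.

0.117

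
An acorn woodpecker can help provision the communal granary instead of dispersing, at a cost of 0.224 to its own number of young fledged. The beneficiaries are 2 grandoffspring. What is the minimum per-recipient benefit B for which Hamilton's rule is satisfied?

r to a grandoffspring = 0.25 (two parent–offspring links: r = (1/2)^2 = 1/4).
Hamilton's rule with n recipients of equal r: n·r·B > C, so B > C/(n·r) = 0.224/(2·0.25) = 0.448.

0.448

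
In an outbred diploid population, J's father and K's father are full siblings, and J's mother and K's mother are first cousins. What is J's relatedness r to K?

With two independent routes of shared ancestry, r is the sum of the two contributions.
J and K are related in two ways: first cousins through their fathers (r = 1/8) and second cousins through their mothers (r = 1/32).
r = 1/8 + 1/32 = 5/32 = 0.15625.

0.15625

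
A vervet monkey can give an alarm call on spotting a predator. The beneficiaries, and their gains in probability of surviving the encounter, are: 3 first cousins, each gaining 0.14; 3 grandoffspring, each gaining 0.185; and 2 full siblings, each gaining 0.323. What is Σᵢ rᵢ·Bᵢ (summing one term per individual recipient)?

r to a first cousin = 0.125 (first cousins share one grandparent pair — two paths of length 4: r = 2·(1/2)^4 = 1/8).
r to a grandoffspring = 0.25 (two parent–offspring links: r = (1/2)^2 = 1/4).
r to a full sibling = 0.5 (full sibs share both parents — two paths of length 2: r = 2·(1/2)^2 = 1/2).
Summing one r·B term per recipient: 3·0.125·0.14 + 3·0.25·0.185 + 2·0.5·0.323 = 0.51425.

0.51425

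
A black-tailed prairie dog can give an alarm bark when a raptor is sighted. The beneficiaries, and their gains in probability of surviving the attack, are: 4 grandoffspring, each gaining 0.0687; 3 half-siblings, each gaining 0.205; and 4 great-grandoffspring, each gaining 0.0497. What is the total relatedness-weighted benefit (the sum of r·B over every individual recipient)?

0.2473

r to a grandoffspring = 1/4 (two parent–offspring links: r = (1/2)^2 = 1/4).
r to a half-sibling = 1/4 (half-sibs share one parent — one path of length 2: r = (1/2)^2 = 1/4).
r to a great-grandoffspring = 1/8 (three parent–offspring links: r = (1/2)^3 = 1/8).
Summing one r·B term per recipient: 4·0.25·0.0687 + 3·0.25·0.205 + 4·0.125·0.0497 = 0.2473.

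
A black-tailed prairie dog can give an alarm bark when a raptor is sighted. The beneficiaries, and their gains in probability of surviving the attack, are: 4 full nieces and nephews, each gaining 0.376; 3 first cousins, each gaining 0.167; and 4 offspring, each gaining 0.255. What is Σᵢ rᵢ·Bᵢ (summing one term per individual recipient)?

r to a full niece or nephew = 1/4 (full aunt/uncle↔niece/nephew: two paths of length 3 through the shared grandparent pair: r = 2·(1/2)^3 = 1/4).
r to a first cousin = 0.125 (first cousins share one grandparent pair — two paths of length 4: r = 2·(1/2)^4 = 1/8).
r to an offspring = 0.5 (one parent–offspring link: r = (1/2)^1 = 1/2).
Summing one r·B term per recipient: 4·0.25·0.376 + 3·0.125·0.167 + 4·0.5·0.255 = 0.948625.

0.948625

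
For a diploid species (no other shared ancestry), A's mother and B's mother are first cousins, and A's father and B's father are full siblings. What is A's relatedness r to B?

0.15625

Independent pedigree routes through distinct common ancestors add.
A and B are related in two ways: second cousins through their mothers (r = 1/32) and first cousins through their fathers (r = 1/8).
r = 1/32 + 1/8 = 5/32 = 0.15625.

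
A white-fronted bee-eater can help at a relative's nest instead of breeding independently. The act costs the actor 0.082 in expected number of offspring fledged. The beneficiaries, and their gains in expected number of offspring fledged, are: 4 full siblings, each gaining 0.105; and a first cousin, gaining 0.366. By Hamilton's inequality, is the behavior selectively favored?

Hamilton's rule: the trait is favored when the sum of r·B over every recipient exceeds the actor's cost C.
r to a full sibling = 1/2 (full sibs share both parents — two paths of length 2: r = 2·(1/2)^2 = 1/2).
r to a first cousin = 0.125 (first cousins share one grandparent pair — two paths of length 4: r = 2·(1/2)^4 = 1/8).
Summing one r·B term per recipient: 4·0.5·0.105 + 1·0.125·0.366 = 0.25575.
0.25575 > 0.082: the indirect benefit exceeds the cost.

Yes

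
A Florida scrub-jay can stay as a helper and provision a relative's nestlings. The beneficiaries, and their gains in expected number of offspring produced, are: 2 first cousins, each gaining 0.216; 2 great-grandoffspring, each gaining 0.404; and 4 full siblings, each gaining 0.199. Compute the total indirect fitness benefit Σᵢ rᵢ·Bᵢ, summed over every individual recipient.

0.553

r to a first cousin = 1/8 (first cousins share one grandparent pair — two paths of length 4: r = 2·(1/2)^4 = 1/8).
r to a great-grandoffspring = 0.125 (three parent–offspring links: r = (1/2)^3 = 1/8).
r to a full sibling = 1/2 (full sibs share both parents — two paths of length 2: r = 2·(1/2)^2 = 1/2).
Summing one r·B term per recipient: 2·0.125·0.216 + 2·0.125·0.404 + 4·0.5·0.199 = 0.553.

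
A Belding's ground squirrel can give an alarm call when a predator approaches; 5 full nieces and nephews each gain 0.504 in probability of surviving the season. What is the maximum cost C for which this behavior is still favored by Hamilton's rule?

0.63

r to a full niece or nephew = 1/4 (full aunt/uncle↔niece/nephew: two paths of length 3 through the shared grandparent pair: r = 2·(1/2)^3 = 1/4).
Hamilton's rule: n·r·B > C, so the trait is favored while C < n·r·B = 5·0.25·0.504 = 0.63.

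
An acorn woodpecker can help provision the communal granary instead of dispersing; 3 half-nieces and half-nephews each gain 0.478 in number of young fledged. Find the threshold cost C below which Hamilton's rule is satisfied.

0.17925

r to a half-niece or half-nephew = 0.125 (half-aunt/uncle↔niece/nephew: one path of length 3: r = (1/2)^3 = 1/8).
Hamilton's rule: n·r·B > C, so the trait is favored while C < n·r·B = 3·0.125·0.478 = 0.17925.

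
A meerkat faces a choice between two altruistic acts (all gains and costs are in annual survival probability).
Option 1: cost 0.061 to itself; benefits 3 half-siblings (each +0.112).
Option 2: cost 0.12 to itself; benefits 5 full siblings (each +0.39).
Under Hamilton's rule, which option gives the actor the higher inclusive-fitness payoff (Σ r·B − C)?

Option 1: r to a half-sibling = 0.25.
Option 1: Σ r·B − C = (3·0.25·0.112) − 0.061 = 0.023.
Option 2: r to a full sibling = 0.5.
Option 2: Σ r·B − C = (5·0.5·0.39) − 0.12 = 0.855.
Option 2 has the higher net inclusive-fitness payoff.

Option 2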